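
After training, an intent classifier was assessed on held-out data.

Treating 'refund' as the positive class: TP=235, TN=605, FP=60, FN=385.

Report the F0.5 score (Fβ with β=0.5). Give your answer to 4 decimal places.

0.6528

Fβ = (1+β²)·TP / ((1+β²)·TP + β²·FN + FP), with β²=1/4
= 1.25·235 / (1.25·235 + 0.25·385 + 60) = 0.6528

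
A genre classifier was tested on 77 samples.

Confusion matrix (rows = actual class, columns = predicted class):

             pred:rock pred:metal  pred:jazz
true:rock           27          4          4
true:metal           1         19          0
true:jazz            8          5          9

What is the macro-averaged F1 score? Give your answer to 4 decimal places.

Per-class F1 score (2·TP/(2·TP+FP+FN)):
  rock: TP=27, FP=1+8=9, FN=4+4=8 → 54/71 = 0.76056
  metal: TP=19, FP=4+5=9, FN=1+0=1 → 38/48 = 0.79167
  jazz: TP=9, FP=4+0=4, FN=8+5=13 → 18/35 = 0.51429
Macro-F1 score = mean = (0.76056 + 0.79167 + 0.51429) / 3 = 0.6888

0.6888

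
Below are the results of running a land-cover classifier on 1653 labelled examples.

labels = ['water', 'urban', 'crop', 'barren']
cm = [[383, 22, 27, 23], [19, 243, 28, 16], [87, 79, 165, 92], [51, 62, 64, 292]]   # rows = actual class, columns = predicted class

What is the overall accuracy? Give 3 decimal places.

0.655

Accuracy = trace / total = (383+243+165+292=1083) / 1653 = 1083/1653 = 0.655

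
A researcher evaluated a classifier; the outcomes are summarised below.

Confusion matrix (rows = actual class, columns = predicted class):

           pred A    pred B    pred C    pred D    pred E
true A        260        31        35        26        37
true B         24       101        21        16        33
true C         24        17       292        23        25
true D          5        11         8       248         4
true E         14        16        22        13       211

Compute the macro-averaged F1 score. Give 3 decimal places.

0.717

Per-class F1 score (2·TP/(2·TP+FP+FN)):
  A: TP=260, FP=24+24+5+14=67, FN=31+35+26+37=129 → 520/716 = 0.7263
  B: TP=101, FP=31+17+11+16=75, FN=24+21+16+33=94 → 202/371 = 0.5445
  C: TP=292, FP=35+21+8+22=86, FN=24+17+23+25=89 → 584/759 = 0.7694
  D: TP=248, FP=26+16+23+13=78, FN=5+11+8+4=28 → 496/602 = 0.8239
  E: TP=211, FP=37+33+25+4=99, FN=14+16+22+13=65 → 422/586 = 0.7201
Macro-F1 score = mean = (0.7263 + 0.5445 + 0.7694 + 0.8239 + 0.7201) / 5 = 0.717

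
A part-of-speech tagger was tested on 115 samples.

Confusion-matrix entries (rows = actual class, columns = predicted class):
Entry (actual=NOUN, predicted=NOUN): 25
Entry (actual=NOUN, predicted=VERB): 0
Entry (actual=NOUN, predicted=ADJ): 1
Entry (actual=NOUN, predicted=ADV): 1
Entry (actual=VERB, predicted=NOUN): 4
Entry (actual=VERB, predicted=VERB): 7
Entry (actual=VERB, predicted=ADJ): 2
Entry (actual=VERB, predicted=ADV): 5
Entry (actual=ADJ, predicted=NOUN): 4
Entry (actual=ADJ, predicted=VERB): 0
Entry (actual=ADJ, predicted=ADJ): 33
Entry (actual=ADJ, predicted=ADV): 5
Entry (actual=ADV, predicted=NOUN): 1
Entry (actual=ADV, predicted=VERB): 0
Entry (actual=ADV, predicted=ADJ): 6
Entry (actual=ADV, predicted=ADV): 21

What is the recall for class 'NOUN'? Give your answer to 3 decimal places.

0.926

One-vs-rest for 'NOUN': TP = diagonal; FP = other classes predicted 'NOUN'; FN = 'NOUN' predicted as other.
recall = TP/(TP+FN).
NOUN: TP=25, FN=0+1+1=2 → 25/27 = 0.9259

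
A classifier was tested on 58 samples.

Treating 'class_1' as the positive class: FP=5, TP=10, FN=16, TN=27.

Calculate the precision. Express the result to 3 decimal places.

Precision = TP/(TP+FP) = 10/(10+5) = 10/15 = 0.667

0.667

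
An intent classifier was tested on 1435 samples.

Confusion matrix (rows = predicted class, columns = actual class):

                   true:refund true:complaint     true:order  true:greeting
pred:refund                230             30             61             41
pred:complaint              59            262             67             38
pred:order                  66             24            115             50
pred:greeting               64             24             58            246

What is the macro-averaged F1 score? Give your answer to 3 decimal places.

0.582

Per-class F1 score (2·TP/(2·TP+FP+FN)):
  refund: TP=230, FP=30+61+41=132, FN=59+66+64=189 → 460/781 = 0.5890
  complaint: TP=262, FP=59+67+38=164, FN=30+24+24=78 → 524/766 = 0.6841
  order: TP=115, FP=66+24+50=140, FN=61+67+58=186 → 230/556 = 0.4137
  greeting: TP=246, FP=64+24+58=146, FN=41+38+50=129 → 492/767 = 0.6415
Macro-F1 score = mean = (0.5890 + 0.6841 + 0.4137 + 0.6415) / 4 = 0.582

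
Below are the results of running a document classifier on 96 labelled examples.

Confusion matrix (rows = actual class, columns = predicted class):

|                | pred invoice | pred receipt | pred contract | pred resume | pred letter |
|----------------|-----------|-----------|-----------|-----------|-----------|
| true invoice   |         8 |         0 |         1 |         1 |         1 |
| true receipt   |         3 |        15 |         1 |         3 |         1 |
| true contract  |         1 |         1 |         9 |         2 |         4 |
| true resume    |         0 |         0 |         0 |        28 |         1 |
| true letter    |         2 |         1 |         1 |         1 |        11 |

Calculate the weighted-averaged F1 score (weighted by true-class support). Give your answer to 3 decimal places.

0.735

Per-class F1 score (2·TP/(2·TP+FP+FN)):
  invoice: TP=8, FP=3+1+0+2=6, FN=0+1+1+1=3 → 16/25 = 0.6400
  receipt: TP=15, FP=0+1+0+1=2, FN=3+1+3+1=8 → 30/40 = 0.7500
  contract: TP=9, FP=1+1+0+1=3, FN=1+1+2+4=8 → 18/29 = 0.6207
  resume: TP=28, FP=1+3+2+1=7, FN=0+0+0+1=1 → 56/64 = 0.8750
  letter: TP=11, FP=1+1+4+1=7, FN=2+1+1+1=5 → 22/34 = 0.6471
Weighted-F1 score = Σ (supportᵢ/N)·F1 scoreᵢ with N=96: (11/96)·0.6400 + (23/96)·0.7500 + (17/96)·0.6207 + (29/96)·0.8750 + (16/96)·0.6471 = 0.735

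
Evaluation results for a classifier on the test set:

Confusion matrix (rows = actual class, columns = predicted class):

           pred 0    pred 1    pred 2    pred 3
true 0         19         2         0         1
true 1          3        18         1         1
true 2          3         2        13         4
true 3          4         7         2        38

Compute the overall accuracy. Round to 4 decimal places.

Accuracy = trace / total = (19+18+13+38=88) / 118 = 88/118 = 0.7458

0.7458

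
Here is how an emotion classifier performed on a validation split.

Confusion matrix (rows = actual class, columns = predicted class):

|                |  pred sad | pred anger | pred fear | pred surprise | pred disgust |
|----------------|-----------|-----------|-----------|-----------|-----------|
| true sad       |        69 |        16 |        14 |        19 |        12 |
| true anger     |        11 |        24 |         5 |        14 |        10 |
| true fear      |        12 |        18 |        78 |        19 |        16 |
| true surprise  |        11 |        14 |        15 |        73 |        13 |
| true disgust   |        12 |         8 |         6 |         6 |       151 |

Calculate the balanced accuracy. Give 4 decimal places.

0.5711

Balanced accuracy = mean of per-class recall.
  sad: recall = 69/130 = 0.53077
  anger: recall = 24/64 = 0.37500
  fear: recall = 78/143 = 0.54545
  surprise: recall = 73/126 = 0.57937
  disgust: recall = 151/183 = 0.82514
Mean = (0.53077 + 0.37500 + 0.54545 + 0.57937 + 0.82514) / 5 = 0.5711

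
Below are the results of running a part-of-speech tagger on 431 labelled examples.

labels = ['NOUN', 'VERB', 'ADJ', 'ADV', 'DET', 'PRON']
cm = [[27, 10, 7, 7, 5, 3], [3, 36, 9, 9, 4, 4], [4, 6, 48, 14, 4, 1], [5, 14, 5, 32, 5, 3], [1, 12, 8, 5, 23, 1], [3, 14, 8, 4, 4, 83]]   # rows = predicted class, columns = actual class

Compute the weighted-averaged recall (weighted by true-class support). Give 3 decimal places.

Per-class recall (TP/(TP+FN)):
  NOUN: TP=27, FN=3+4+5+1+3=16 → 27/43 = 0.6279
  VERB: TP=36, FN=10+6+14+12+14=56 → 36/92 = 0.3913
  ADJ: TP=48, FN=7+9+5+8+8=37 → 48/85 = 0.5647
  ADV: TP=32, FN=7+9+14+5+4=39 → 32/71 = 0.4507
  DET: TP=23, FN=5+4+4+5+4=22 → 23/45 = 0.5111
  PRON: TP=83, FN=3+4+1+3+1=12 → 83/95 = 0.8737
Weighted-recall = Σ (supportᵢ/N)·recallᵢ with N=431: (43/431)·0.6279 + (92/431)·0.3913 + (85/431)·0.5647 + (71/431)·0.4507 + (45/431)·0.5111 + (95/431)·0.8737 = 0.578

0.578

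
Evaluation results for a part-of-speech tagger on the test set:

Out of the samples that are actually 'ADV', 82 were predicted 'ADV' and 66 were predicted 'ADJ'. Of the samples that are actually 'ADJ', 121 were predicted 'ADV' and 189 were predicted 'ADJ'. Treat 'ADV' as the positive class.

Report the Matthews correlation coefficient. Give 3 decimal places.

MCC = (TP·TN − FP·FN) / √((TP+FP)(TP+FN)(TN+FP)(TN+FN))
Numerator = 82·189 − 121·66 = 7512
Denominator = √(203·148·310·255) = √2374978200 = 48733.7481
MCC = 7512 / 48733.7481 = 0.154

0.154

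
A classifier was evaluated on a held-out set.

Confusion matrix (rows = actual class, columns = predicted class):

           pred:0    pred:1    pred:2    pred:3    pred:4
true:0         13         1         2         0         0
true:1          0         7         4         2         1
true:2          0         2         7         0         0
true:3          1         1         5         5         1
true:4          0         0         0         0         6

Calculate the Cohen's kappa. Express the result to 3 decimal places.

0.568

Observed agreement pₒ = trace/N = 38/58 = 0.6552
Expected agreement pₑ = Σ (rowᵢ·colᵢ)/N² = (16·14 + 14·11 + 9·18 + 13·7 + 6·8)/58² = 0.2018
κ = (pₒ − pₑ)/(1 − pₑ) = (0.6552 − 0.2018)/(1 − 0.2018) = 0.568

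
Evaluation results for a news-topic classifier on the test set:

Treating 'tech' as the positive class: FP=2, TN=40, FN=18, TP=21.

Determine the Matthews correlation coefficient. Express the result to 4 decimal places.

MCC = (TP·TN − FP·FN) / √((TP+FP)(TP+FN)(TN+FP)(TN+FN))
Numerator = 21·40 − 2·18 = 804
Denominator = √(23·39·42·58) = √2185092 = 1478.2057
MCC = 804 / 1478.2057 = 0.5439

0.5439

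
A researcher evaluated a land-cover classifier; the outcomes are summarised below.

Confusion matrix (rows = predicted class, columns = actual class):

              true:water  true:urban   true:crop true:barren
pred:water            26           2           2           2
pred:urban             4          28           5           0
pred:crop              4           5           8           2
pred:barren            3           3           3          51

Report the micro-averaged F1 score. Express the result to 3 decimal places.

0.764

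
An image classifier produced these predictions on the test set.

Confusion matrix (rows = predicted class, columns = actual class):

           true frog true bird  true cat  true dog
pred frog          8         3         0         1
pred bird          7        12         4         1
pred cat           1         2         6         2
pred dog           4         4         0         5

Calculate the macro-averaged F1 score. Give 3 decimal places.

0.515

Per-class F1 score (2·TP/(2·TP+FP+FN)):
  frog: TP=8, FP=3+0+1=4, FN=7+1+4=12 → 16/32 = 0.5000
  bird: TP=12, FP=7+4+1=12, FN=3+2+4=9 → 24/45 = 0.5333
  cat: TP=6, FP=1+2+2=5, FN=0+4+0=4 → 12/21 = 0.5714
  dog: TP=5, FP=4+4+0=8, FN=1+1+2=4 → 10/22 = 0.4545
Macro-F1 score = mean = (0.5000 + 0.5333 + 0.5714 + 0.4545) / 4 = 0.515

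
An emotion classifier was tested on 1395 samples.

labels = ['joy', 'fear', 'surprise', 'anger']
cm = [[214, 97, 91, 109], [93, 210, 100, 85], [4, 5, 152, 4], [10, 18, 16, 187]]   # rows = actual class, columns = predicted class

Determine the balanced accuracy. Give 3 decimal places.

0.645

Balanced accuracy = mean of per-class recall.
  joy: recall = 214/511 = 0.4188
  fear: recall = 210/488 = 0.4303
  surprise: recall = 152/165 = 0.9212
  anger: recall = 187/231 = 0.8095
Mean = (0.4188 + 0.4303 + 0.9212 + 0.8095) / 4 = 0.645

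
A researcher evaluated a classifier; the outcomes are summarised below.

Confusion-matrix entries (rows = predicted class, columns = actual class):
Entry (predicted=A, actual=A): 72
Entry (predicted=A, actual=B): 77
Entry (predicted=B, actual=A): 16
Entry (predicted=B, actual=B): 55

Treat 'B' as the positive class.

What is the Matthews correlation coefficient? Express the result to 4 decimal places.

0.2461

MCC = (TP·TN − FP·FN) / √((TP+FP)(TP+FN)(TN+FP)(TN+FN))
Numerator = 55·72 − 16·77 = 2728
Denominator = √(71·132·88·149) = √122885664 = 11085.3806
MCC = 2728 / 11085.3806 = 0.2461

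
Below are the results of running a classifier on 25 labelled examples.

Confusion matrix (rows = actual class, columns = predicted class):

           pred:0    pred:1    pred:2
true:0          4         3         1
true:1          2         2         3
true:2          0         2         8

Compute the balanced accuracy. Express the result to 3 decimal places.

Balanced accuracy = mean of per-class recall.
  0: recall = 4/8 = 0.5000
  1: recall = 2/7 = 0.2857
  2: recall = 8/10 = 0.8000
Mean = (0.5000 + 0.2857 + 0.8000) / 3 = 0.529

0.529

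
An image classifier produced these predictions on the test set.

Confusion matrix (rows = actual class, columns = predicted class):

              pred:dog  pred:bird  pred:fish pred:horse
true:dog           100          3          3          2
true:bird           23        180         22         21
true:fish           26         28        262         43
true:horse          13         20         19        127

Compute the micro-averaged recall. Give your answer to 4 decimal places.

0.7500

Micro-averaging pools counts across classes: ΣTP=669, ΣFP=223, ΣFN=223.
Micro-recall = TP/(TP+FN) on pooled counts = 0.7500 (equals overall accuracy in single-label multiclass).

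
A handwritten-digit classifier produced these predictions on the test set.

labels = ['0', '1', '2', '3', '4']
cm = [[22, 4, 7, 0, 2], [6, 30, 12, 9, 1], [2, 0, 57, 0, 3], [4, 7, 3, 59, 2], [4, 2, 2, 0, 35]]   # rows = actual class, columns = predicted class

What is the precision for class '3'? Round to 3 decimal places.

precision = TP/(TP+FP).
3: TP=59, FP=0+9+0+0=9 → 59/68 = 0.8676

0.868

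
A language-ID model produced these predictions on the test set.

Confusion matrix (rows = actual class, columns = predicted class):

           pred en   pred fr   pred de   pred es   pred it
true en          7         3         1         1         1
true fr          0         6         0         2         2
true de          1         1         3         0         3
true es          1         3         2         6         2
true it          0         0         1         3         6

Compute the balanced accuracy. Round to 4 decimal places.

0.5084

Balanced accuracy = mean of per-class recall.
  en: recall = 7/13 = 0.53846
  fr: recall = 6/10 = 0.60000
  de: recall = 3/8 = 0.37500
  es: recall = 6/14 = 0.42857
  it: recall = 6/10 = 0.60000
Mean = (0.53846 + 0.60000 + 0.37500 + 0.42857 + 0.60000) / 5 = 0.5084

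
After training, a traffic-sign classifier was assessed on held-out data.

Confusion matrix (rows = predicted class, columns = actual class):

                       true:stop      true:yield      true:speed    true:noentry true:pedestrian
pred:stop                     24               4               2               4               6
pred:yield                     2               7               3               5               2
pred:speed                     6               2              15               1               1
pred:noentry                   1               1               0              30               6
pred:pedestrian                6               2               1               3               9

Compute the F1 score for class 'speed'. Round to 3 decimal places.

Take TP from the diagonal, FP from the rest of the 'speed' prediction marginal, FN from the rest of the 'speed' actual marginal.
F1 score = 2·TP/(2·TP+FP+FN).
speed: TP=15, FP=6+2+1+1=10, FN=2+3+0+1=6 → 30/46 = 0.6522

0.652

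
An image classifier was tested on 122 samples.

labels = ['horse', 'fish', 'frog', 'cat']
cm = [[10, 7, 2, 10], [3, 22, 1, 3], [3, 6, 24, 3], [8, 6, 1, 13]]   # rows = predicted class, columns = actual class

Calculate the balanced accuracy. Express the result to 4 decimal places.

Balanced accuracy = mean of per-class recall.
  horse: recall = 10/24 = 0.41667
  fish: recall = 22/41 = 0.53659
  frog: recall = 24/28 = 0.85714
  cat: recall = 13/29 = 0.44828
Mean = (0.41667 + 0.53659 + 0.85714 + 0.44828) / 4 = 0.5647

0.5647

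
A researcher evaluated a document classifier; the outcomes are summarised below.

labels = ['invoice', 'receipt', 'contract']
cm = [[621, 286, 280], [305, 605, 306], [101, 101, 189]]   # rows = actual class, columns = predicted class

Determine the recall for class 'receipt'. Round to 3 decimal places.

Treat 'receipt' as positive and all other classes as negative.
recall = TP/(TP+FN).
receipt: TP=605, FN=305+306=611 → 605/1216 = 0.4975

0.498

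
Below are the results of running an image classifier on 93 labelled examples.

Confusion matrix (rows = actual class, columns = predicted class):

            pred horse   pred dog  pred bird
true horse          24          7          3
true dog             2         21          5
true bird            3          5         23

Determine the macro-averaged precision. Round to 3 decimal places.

Per-class precision (TP/(TP+FP)):
  horse: TP=24, FP=2+3=5 → 24/29 = 0.8276
  dog: TP=21, FP=7+5=12 → 21/33 = 0.6364
  bird: TP=23, FP=3+5=8 → 23/31 = 0.7419
Macro-precision = mean = (0.8276 + 0.6364 + 0.7419) / 3 = 0.735

0.735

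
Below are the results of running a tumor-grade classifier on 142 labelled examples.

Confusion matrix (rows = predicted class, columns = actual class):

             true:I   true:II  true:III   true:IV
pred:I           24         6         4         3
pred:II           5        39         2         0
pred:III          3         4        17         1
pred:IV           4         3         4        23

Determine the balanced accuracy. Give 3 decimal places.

Balanced accuracy = mean of per-class recall.
  I: recall = 24/36 = 0.6667
  II: recall = 39/52 = 0.7500
  III: recall = 17/27 = 0.6296
  IV: recall = 23/27 = 0.8519
Mean = (0.6667 + 0.7500 + 0.6296 + 0.8519) / 4 = 0.725

0.725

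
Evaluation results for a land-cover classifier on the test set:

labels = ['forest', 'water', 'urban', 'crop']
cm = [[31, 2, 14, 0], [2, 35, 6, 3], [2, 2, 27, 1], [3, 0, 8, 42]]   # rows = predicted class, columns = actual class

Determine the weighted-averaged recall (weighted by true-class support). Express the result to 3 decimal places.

Per-class recall (TP/(TP+FN)):
  forest: TP=31, FN=2+2+3=7 → 31/38 = 0.8158
  water: TP=35, FN=2+2+0=4 → 35/39 = 0.8974
  urban: TP=27, FN=14+6+8=28 → 27/55 = 0.4909
  crop: TP=42, FN=0+3+1=4 → 42/46 = 0.9130
Weighted-recall = Σ (supportᵢ/N)·recallᵢ with N=178: (38/178)·0.8158 + (39/178)·0.8974 + (55/178)·0.4909 + (46/178)·0.9130 = 0.758

0.758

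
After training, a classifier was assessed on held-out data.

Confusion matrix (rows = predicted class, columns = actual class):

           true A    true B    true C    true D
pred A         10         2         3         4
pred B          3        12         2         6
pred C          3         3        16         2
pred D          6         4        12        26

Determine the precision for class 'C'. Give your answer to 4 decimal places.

0.6667

Take TP from the diagonal, FP from the rest of the 'C' prediction marginal, FN from the rest of the 'C' actual marginal.
precision = TP/(TP+FP).
C: TP=16, FP=3+3+2=8 → 16/24 = 0.66667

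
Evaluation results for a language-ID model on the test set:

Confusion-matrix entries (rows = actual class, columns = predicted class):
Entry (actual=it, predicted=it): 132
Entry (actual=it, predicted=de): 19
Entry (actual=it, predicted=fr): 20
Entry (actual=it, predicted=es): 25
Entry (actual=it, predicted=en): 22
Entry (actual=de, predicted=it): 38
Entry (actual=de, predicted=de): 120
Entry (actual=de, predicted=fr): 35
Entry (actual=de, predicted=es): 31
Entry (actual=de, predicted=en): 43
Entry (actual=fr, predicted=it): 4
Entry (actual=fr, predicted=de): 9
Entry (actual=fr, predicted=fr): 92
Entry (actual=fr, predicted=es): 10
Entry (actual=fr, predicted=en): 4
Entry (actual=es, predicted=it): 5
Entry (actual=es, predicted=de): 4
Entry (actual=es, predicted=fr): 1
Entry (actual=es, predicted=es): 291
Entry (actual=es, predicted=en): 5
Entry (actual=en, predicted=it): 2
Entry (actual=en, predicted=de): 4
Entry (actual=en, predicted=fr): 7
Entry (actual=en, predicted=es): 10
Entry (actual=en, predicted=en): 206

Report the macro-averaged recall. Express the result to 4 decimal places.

Per-class recall (TP/(TP+FN)):
  it: TP=132, FN=19+20+25+22=86 → 132/218 = 0.60550
  de: TP=120, FN=38+35+31+43=147 → 120/267 = 0.44944
  fr: TP=92, FN=4+9+10+4=27 → 92/119 = 0.77311
  es: TP=291, FN=5+4+1+5=15 → 291/306 = 0.95098
  en: TP=206, FN=2+4+7+10=23 → 206/229 = 0.89956
Macro-recall = mean = (0.60550 + 0.44944 + 0.77311 + 0.95098 + 0.89956) / 5 = 0.7357

0.7357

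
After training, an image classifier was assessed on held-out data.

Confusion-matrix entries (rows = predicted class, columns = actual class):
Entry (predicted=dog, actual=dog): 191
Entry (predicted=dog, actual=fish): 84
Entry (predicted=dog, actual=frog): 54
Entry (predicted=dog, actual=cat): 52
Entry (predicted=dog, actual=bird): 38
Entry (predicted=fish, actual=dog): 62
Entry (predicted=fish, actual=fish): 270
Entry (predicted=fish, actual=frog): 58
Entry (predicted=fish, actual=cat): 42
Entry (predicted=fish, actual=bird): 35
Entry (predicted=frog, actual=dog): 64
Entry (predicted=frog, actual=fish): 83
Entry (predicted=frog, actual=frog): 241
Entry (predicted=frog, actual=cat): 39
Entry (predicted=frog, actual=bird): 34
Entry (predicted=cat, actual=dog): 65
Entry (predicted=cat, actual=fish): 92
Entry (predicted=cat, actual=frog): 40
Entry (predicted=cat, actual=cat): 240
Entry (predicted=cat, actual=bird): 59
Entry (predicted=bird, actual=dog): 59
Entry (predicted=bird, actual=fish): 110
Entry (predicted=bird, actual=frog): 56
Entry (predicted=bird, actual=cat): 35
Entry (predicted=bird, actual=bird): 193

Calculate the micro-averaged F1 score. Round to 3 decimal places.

Micro-averaging pools counts across classes: ΣTP=1135, ΣFP=1161, ΣFN=1161.
Micro-F1 score = 2·TP/(2·TP+FP+FN) on pooled counts = 0.494 (equals overall accuracy in single-label multiclass).

0.494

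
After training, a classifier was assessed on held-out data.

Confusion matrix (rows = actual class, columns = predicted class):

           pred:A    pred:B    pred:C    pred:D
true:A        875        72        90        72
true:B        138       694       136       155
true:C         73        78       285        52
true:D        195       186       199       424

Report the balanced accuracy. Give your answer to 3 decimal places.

0.603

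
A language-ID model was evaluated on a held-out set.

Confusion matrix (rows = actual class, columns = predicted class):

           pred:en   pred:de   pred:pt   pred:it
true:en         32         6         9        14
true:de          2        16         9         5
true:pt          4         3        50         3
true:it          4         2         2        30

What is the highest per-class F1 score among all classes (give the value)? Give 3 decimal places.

0.769

Per-class F1 score (2·TP/(2·TP+FP+FN)):
  en: TP=32, FP=2+4+4=10, FN=6+9+14=29 → 64/103 = 0.6214
  de: TP=16, FP=6+3+2=11, FN=2+9+5=16 → 32/59 = 0.5424
  pt: TP=50, FP=9+9+2=20, FN=4+3+3=10 → 100/130 = 0.7692
  it: TP=30, FP=14+5+3=22, FN=4+2+2=8 → 60/90 = 0.6667
Highest is class 'pt' with F1 score = 0.769.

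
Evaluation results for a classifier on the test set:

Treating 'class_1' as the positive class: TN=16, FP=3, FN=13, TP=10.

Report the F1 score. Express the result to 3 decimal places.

0.556

Precision = TP/(TP+FP) = 10/13 = 0.7692
Recall = TP/(TP+FN) = 10/23 = 0.4348
F1 = 2·TP/(2·TP+FP+FN) = 20/36 = 0.556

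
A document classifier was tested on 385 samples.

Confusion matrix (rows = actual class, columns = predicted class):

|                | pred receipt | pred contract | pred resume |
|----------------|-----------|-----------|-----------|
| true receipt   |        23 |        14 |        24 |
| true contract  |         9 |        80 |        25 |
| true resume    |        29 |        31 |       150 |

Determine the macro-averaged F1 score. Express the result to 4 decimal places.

0.5933

Per-class F1 score (2·TP/(2·TP+FP+FN)):
  receipt: TP=23, FP=9+29=38, FN=14+24=38 → 46/122 = 0.37705
  contract: TP=80, FP=14+31=45, FN=9+25=34 → 160/239 = 0.66946
  resume: TP=150, FP=24+25=49, FN=29+31=60 → 300/409 = 0.73350
Macro-F1 score = mean = (0.37705 + 0.66946 + 0.73350) / 3 = 0.5933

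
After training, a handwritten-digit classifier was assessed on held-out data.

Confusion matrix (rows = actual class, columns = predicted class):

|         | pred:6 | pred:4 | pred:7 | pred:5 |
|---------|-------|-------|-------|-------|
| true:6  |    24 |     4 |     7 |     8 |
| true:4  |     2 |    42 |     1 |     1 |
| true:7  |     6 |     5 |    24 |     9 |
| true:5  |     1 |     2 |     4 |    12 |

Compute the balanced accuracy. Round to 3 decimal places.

Balanced accuracy = mean of per-class recall.
  6: recall = 24/43 = 0.5581
  4: recall = 42/46 = 0.9130
  7: recall = 24/44 = 0.5455
  5: recall = 12/19 = 0.6316
Mean = (0.5581 + 0.9130 + 0.5455 + 0.6316) / 4 = 0.662

0.662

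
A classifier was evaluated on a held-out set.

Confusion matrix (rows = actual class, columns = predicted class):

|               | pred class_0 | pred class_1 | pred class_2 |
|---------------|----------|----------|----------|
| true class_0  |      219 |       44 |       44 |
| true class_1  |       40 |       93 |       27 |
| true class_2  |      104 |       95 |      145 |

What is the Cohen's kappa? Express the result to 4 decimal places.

0.3398

Observed agreement pₒ = trace/N = 457/811 = 0.56350
Expected agreement pₑ = Σ (rowᵢ·colᵢ)/N² = (307·363 + 160·232 + 344·216)/811² = 0.33884
κ = (pₒ − pₑ)/(1 − pₑ) = (0.56350 − 0.33884)/(1 − 0.33884) = 0.3398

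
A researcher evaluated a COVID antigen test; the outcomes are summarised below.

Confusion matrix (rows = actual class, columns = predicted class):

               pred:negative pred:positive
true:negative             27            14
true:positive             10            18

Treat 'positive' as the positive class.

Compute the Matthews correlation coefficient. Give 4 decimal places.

0.2968

MCC = (TP·TN − FP·FN) / √((TP+FP)(TP+FN)(TN+FP)(TN+FN))
Numerator = 18·27 − 14·10 = 346
Denominator = √(32·28·41·37) = √1359232 = 1165.8611
MCC = 346 / 1165.8611 = 0.2968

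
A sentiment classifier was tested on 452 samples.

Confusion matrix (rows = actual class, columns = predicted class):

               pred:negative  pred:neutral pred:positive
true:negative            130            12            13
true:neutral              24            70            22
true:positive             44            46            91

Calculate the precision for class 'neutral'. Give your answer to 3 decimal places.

One-vs-rest for 'neutral': TP = diagonal; FP = other classes predicted 'neutral'; FN = 'neutral' predicted as other.
precision = TP/(TP+FP).
neutral: TP=70, FP=12+46=58 → 70/128 = 0.5469

0.547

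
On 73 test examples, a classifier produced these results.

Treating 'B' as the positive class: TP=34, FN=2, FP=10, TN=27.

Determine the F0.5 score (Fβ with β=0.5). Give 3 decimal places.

0.802

Fβ = (1+β²)·TP / ((1+β²)·TP + β²·FN + FP), with β²=1/4
= 1.25·34 / (1.25·34 + 0.25·2 + 10) = 0.802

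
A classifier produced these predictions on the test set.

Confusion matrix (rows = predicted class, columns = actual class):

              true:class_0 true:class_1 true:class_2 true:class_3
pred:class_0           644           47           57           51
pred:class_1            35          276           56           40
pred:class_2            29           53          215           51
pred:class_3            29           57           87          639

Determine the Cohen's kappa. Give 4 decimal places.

0.6545

Observed agreement pₒ = trace/N = 1774/2366 = 0.74979
Expected agreement pₑ = Σ (rowᵢ·colᵢ)/N² = (737·799 + 433·407 + 415·348 + 781·812)/2366² = 0.27576
κ = (pₒ − pₑ)/(1 − pₑ) = (0.74979 − 0.27576)/(1 − 0.27576) = 0.6545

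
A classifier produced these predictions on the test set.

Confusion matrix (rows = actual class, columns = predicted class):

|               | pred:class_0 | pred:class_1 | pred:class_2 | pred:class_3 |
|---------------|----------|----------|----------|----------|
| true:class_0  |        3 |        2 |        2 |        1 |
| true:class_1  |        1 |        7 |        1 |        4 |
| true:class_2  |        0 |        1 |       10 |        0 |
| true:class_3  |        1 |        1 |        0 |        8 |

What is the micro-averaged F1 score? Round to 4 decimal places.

0.6667

Micro-averaging pools counts across classes: ΣTP=28, ΣFP=14, ΣFN=14.
Micro-F1 score = 2·TP/(2·TP+FP+FN) on pooled counts = 0.6667 (equals overall accuracy in single-label multiclass).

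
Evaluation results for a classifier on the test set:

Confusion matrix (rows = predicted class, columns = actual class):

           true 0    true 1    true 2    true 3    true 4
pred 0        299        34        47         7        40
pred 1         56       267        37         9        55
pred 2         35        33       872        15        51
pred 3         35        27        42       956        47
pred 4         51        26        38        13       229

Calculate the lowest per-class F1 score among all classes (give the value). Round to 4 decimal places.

0.5879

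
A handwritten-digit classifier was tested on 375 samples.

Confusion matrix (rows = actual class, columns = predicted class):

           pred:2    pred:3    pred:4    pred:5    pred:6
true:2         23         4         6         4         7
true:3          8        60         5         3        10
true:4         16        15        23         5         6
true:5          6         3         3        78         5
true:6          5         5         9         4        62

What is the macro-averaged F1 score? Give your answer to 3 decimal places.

Per-class F1 score (2·TP/(2·TP+FP+FN)):
  2: TP=23, FP=8+16+6+5=35, FN=4+6+4+7=21 → 46/102 = 0.4510
  3: TP=60, FP=4+15+3+5=27, FN=8+5+3+10=26 → 120/173 = 0.6936
  4: TP=23, FP=6+5+3+9=23, FN=16+15+5+6=42 → 46/111 = 0.4144
  5: TP=78, FP=4+3+5+4=16, FN=6+3+3+5=17 → 156/189 = 0.8254
  6: TP=62, FP=7+10+6+5=28, FN=5+5+9+4=23 → 124/175 = 0.7086
Macro-F1 score = mean = (0.4510 + 0.6936 + 0.4144 + 0.8254 + 0.7086) / 5 = 0.619

0.619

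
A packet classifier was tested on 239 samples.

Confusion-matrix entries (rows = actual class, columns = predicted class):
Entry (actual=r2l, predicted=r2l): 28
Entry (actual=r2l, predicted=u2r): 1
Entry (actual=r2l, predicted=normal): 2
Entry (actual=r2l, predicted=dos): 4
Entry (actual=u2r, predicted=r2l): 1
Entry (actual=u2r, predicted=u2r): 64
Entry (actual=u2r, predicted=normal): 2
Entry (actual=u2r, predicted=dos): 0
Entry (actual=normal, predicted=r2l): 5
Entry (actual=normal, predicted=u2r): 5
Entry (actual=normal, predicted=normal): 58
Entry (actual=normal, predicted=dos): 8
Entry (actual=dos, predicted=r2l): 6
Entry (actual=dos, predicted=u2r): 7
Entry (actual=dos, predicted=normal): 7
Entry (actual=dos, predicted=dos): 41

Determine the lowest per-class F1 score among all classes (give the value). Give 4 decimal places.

Per-class F1 score (2·TP/(2·TP+FP+FN)):
  r2l: TP=28, FP=1+5+6=12, FN=1+2+4=7 → 56/75 = 0.74667
  u2r: TP=64, FP=1+5+7=13, FN=1+2+0=3 → 128/144 = 0.88889
  normal: TP=58, FP=2+2+7=11, FN=5+5+8=18 → 116/145 = 0.80000
  dos: TP=41, FP=4+0+8=12, FN=6+7+7=20 → 82/114 = 0.71930
Lowest is class 'dos' with F1 score = 0.7193.

0.7193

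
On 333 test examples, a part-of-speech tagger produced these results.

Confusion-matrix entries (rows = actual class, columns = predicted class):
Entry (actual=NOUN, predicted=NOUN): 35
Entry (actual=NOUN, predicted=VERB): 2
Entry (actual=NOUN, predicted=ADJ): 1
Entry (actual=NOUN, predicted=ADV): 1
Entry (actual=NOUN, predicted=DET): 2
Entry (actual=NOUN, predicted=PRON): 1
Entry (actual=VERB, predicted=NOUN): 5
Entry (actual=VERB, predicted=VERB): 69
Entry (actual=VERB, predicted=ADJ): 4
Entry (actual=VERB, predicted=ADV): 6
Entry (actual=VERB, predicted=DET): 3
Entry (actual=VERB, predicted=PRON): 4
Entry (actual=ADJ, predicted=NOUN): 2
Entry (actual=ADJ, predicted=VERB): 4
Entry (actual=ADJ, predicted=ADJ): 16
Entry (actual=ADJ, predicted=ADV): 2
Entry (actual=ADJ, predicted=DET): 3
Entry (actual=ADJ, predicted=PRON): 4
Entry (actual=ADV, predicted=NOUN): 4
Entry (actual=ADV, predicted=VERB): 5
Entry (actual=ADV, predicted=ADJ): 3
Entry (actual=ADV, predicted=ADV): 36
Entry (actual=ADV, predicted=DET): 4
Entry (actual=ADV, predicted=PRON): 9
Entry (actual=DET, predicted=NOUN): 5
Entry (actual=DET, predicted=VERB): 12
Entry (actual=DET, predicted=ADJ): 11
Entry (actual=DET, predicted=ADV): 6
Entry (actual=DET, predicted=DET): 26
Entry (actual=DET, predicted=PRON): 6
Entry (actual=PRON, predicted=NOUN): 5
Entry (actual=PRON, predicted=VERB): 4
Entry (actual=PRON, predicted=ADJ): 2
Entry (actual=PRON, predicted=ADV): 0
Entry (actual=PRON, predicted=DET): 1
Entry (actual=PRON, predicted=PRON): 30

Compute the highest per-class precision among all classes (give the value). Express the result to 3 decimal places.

0.719

Per-class precision (TP/(TP+FP)):
  NOUN: TP=35, FP=5+2+4+5+5=21 → 35/56 = 0.6250
  VERB: TP=69, FP=2+4+5+12+4=27 → 69/96 = 0.7188
  ADJ: TP=16, FP=1+4+3+11+2=21 → 16/37 = 0.4324
  ADV: TP=36, FP=1+6+2+6+0=15 → 36/51 = 0.7059
  DET: TP=26, FP=2+3+3+4+1=13 → 26/39 = 0.6667
  PRON: TP=30, FP=1+4+4+9+6=24 → 30/54 = 0.5556
Highest is class 'VERB' with precision = 0.719.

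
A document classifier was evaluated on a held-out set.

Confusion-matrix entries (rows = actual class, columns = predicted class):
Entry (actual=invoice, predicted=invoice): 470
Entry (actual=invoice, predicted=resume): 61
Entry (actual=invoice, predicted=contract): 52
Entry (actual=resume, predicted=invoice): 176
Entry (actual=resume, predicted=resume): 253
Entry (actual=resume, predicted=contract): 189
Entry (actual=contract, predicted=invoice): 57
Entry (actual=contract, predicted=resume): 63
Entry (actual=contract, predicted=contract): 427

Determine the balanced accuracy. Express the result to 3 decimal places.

Balanced accuracy = mean of per-class recall.
  invoice: recall = 470/583 = 0.8062
  resume: recall = 253/618 = 0.4094
  contract: recall = 427/547 = 0.7806
Mean = (0.8062 + 0.4094 + 0.7806) / 3 = 0.665

0.665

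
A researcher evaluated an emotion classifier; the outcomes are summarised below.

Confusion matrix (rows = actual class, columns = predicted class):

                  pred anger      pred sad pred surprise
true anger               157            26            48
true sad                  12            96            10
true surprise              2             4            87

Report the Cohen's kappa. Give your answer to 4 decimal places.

0.6464

Observed agreement pₒ = trace/N = 340/442 = 0.76923
Expected agreement pₑ = Σ (rowᵢ·colᵢ)/N² = (231·171 + 118·126 + 93·145)/442² = 0.34732
κ = (pₒ − pₑ)/(1 − pₑ) = (0.76923 − 0.34732)/(1 − 0.34732) = 0.6464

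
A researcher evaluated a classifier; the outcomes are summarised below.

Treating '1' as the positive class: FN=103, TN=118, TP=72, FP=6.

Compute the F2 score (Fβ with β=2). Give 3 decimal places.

0.463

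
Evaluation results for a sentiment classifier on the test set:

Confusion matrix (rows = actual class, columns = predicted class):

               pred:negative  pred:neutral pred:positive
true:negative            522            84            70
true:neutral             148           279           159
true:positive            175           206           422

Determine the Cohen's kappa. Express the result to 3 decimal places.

Observed agreement pₒ = trace/N = 1223/2065 = 0.5923
Expected agreement pₑ = Σ (rowᵢ·colᵢ)/N² = (676·845 + 586·569 + 803·651)/2065² = 0.3347
κ = (pₒ − pₑ)/(1 − pₑ) = (0.5923 − 0.3347)/(1 − 0.3347) = 0.387

0.387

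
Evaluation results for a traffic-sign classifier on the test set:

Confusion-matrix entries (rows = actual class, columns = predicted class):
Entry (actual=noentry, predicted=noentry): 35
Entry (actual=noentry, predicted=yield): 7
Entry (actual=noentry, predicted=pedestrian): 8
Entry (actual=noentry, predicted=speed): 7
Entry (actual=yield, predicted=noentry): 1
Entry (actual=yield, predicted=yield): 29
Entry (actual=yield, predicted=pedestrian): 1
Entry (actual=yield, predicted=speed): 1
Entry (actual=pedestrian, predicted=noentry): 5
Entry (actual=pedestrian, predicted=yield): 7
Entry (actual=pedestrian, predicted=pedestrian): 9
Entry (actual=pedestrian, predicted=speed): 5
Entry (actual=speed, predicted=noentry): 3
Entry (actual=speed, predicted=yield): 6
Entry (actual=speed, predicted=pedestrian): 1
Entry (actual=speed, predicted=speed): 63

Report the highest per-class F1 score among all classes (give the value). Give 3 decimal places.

0.846

Per-class F1 score (2·TP/(2·TP+FP+FN)):
  noentry: TP=35, FP=1+5+3=9, FN=7+8+7=22 → 70/101 = 0.6931
  yield: TP=29, FP=7+7+6=20, FN=1+1+1=3 → 58/81 = 0.7160
  pedestrian: TP=9, FP=8+1+1=10, FN=5+7+5=17 → 18/45 = 0.4000
  speed: TP=63, FP=7+1+5=13, FN=3+6+1=10 → 126/149 = 0.8456
Highest is class 'speed' with F1 score = 0.846.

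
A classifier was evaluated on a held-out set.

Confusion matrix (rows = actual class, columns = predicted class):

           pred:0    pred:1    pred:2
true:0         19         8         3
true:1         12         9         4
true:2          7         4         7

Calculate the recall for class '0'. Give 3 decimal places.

Take TP from the diagonal, FP from the rest of the '0' prediction marginal, FN from the rest of the '0' actual marginal.
recall = TP/(TP+FN).
0: TP=19, FN=8+3=11 → 19/30 = 0.6333

0.633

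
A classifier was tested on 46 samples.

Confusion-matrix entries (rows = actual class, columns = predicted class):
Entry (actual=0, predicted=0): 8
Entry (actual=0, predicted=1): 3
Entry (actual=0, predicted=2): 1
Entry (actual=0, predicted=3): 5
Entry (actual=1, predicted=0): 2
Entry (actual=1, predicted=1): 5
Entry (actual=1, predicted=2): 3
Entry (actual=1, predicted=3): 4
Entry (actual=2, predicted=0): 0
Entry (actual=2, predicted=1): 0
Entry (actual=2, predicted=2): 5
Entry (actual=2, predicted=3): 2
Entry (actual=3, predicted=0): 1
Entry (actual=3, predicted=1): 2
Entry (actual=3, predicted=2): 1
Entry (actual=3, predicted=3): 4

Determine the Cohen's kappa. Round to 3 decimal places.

0.310

Observed agreement pₒ = trace/N = 22/46 = 0.4783
Expected agreement pₑ = Σ (rowᵢ·colᵢ)/N² = (17·11 + 14·10 + 7·10 + 8·15)/46² = 0.2443
κ = (pₒ − pₑ)/(1 − pₑ) = (0.4783 − 0.2443)/(1 − 0.2443) = 0.310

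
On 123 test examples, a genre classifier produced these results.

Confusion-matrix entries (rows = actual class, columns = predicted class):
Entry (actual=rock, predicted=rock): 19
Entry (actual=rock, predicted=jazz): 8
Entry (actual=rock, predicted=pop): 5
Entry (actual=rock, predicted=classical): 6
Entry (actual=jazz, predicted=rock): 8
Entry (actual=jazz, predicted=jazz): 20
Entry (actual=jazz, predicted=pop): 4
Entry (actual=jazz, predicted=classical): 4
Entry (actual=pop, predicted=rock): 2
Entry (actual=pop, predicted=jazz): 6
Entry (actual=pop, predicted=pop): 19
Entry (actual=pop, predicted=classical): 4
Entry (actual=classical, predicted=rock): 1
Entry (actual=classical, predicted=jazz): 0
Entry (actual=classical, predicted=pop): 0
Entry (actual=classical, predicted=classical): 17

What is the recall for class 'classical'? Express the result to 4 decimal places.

0.9444

recall = TP/(TP+FN).
classical: TP=17, FN=1+0+0=1 → 17/18 = 0.94444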